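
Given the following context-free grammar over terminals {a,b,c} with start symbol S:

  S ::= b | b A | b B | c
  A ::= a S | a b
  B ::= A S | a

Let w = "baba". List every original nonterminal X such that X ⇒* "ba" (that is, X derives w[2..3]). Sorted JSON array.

CNF form of G:
  S -> T1 A | T1 B | b | c
  A -> T0 S | T0 T1
  B -> A S | a
  T0 -> a
  T1 -> b

CYK table (by increasing span) — only the sub-triangle for w[2..3]:
  [2..2]={S,T1}  "b"  orig:{S}
  [3..3]={B,T0}  "a"  orig:{B}
  [2..3]={S}  "ba"

Original NTs in T[2,3] deriving "ba": ["S"]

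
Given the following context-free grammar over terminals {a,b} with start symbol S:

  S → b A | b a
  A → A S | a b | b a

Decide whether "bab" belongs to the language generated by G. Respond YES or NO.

Convert to CNF:
  S -> T1 A | T1 T0
  A -> A S | T0 T1 | T1 T0
  T0 -> a
  T1 -> b

Fill CYK table bottom-up:
  T[0,0] 'b' = {T1}  orig:{}
  T[1,1] 'a' = {T0}  orig:{}
  T[2,2] 'b' = {T1}  orig:{}
  T[0,1] 'ba' = {A,S}
  T[1,2] 'ab' = {A}
  T[0,2] 'bab' = {S}

S ∈ T[0,2] ⇒ YES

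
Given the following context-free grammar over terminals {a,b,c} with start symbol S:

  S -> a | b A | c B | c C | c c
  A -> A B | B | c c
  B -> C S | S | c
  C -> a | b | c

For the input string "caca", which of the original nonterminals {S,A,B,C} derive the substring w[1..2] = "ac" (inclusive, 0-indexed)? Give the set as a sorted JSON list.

Convert to CNF:
  S -> T0 A | T1 B | T1 C | T1 T1 | a
  A -> A B | C S | T0 A | T1 B | T1 C | T1 T1 | a | c
  B -> C S | T0 A | T1 B | T1 C | T1 T1 | a | c
  C -> a | b | c
  T0 -> b
  T1 -> c

CYK fill — only the sub-triangle for w[1..2]:
  T[1,1] 'a' = {A,B,C,S}
  T[2,2] 'c' = {A,B,C,T1}  orig:{A,B,C}
  T[1,2] 'ac' = {A}

Original NTs in T[1,2] deriving "ac": ["A"]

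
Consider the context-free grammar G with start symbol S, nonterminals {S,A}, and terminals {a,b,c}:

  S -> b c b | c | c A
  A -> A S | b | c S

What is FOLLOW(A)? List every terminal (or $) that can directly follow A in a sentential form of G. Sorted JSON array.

FIRST sets, iterate to fixpoint:
round 1:
  A via A→b: +{b}
  A via A→c S: +{c}
  S via S→b c b: +{b}
  S via S→c: +{c}
  S: {b,c}  A: {b,c}
round 2: — fixpoint
  S: {b,c}  A: {b,c}

FOLLOW iteration:
initialize: $ ∈ FOLLOW(S)
pass 1:
  A→A S: FOLLOW(A) ⊇ FIRST(S) = {b,c}; new: +{b,c}
  A→A S: FOLLOW(S) ⊇ FOLLOW(A) ⊇ {b,c}; new: +{b,c}
  S→c A: FOLLOW(A) ⊇ FOLLOW(S) ⊇ {$,b,c}; new: +{$}
  FOLLOW(S)={$,b,c}  FOLLOW(A)={$,b,c}
pass 2: done
  FOLLOW(S)={$,b,c}  FOLLOW(A)={$,b,c}

FOLLOW(A) = ["$", "b", "c"]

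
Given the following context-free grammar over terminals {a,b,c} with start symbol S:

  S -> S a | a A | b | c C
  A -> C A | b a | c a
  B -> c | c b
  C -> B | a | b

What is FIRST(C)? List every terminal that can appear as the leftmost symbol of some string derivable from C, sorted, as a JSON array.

FIRST sets, iterate to fixpoint:
pass 1:
  A via A→b a: +{b}
  A via A→c a: +{c}
  B via B→c: +{c}
  C via C→B: +{c}
  C via C→a: +{a}
  C via C→b: +{b}
  S via S→a A: +{a}
  S via S→b: +{b}
  S via S→c C: +{c}
  FIRST(S)={a,b,c}  FIRST(A)={b,c}  FIRST(B)={c}  FIRST(C)={a,b,c}
pass 2:
  A via A→C A: +{a}
  FIRST(S)={a,b,c}  FIRST(A)={a,b,c}  FIRST(B)={c}  FIRST(C)={a,b,c}
pass 3: (stable)
  FIRST(S)={a,b,c}  FIRST(A)={a,b,c}  FIRST(B)={c}  FIRST(C)={a,b,c}

FIRST(C) = ["a", "b", "c"]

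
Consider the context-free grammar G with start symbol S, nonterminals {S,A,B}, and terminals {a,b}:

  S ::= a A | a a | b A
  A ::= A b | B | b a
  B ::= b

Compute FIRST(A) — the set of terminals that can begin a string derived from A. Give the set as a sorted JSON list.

FIRST iteration:
round 1:
  A via A→b a: +{b}
  B via B→b: +{b}
  S via S→a A: +{a}
  S via S→b A: +{b}
  FIRST[S]={a,b}  FIRST[A]={b}  FIRST[B]={b}
round 2: — fixpoint
  FIRST[S]={a,b}  FIRST[A]={b}  FIRST[B]={b}

FIRST(A) = ["b"]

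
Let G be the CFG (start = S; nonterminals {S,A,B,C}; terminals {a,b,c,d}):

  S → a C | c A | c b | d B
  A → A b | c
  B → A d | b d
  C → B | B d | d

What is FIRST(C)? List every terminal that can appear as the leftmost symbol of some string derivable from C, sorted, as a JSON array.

FIRST sets, iterate to fixpoint:
iter 1:
  A via A→c: +{c}
  B via B→A d: +{c}
  B via B→b d: +{b}
  C via C→B: +{b,c}
  C via C→d: +{d}
  S via S→a C: +{a}
  S via S→c A: +{c}
  S via S→d B: +{d}
  S: {a,c,d}  A: {c}  B: {b,c}  C: {b,c,d}
iter 2: (no change)
  S: {a,c,d}  A: {c}  B: {b,c}  C: {b,c,d}

FIRST(C) = ["b", "c", "d"]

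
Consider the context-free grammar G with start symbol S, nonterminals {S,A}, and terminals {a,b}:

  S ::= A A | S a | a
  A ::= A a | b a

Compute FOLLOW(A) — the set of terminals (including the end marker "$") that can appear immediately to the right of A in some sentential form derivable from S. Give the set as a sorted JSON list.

Compute FIRST by fixpoint:
pass 1:
  A via A→b a: +{b}
  S via S→A A: +{b}
  S via S→a: +{a}
  FIRST[S]={a,b}  FIRST[A]={b}
pass 2: (stable)
  FIRST[S]={a,b}  FIRST[A]={b}

Compute FOLLOW by fixpoint:
initialize: $ ∈ FOLLOW(S)
round 1:
  A→A a: FOLLOW(A) ⊇ FIRST(a) = {a}; new: +{a}
  S→A A: FOLLOW(A) ⊇ FIRST(A) = {b}; new: +{b}
  S→A A: FOLLOW(A) ⊇ FOLLOW(S) ⊇ {$}; new: +{$}
  S→S a: FOLLOW(S) ⊇ FIRST(a) = {a}; new: +{a}
  FOLLOW[S]={$,a}  FOLLOW[A]={$,a,b}
round 2: done
  FOLLOW[S]={$,a}  FOLLOW[A]={$,a,b}

FOLLOW(A) = ["$", "a", "b"]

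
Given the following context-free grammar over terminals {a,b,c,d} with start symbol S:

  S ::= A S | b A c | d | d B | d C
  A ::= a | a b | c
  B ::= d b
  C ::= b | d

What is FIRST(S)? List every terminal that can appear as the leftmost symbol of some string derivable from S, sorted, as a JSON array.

FIRST iteration:
iter 1:
  A via A→a: +{a}
  A via A→c: +{c}
  B via B→d b: +{d}
  C via C→b: +{b}
  C via C→d: +{d}
  S via S→A S: +{a,c}
  S via S→b A c: +{b}
  S via S→d: +{d}
  S: {a,b,c,d}  A: {a,c}  B: {d}  C: {b,d}
iter 2: (no change)
  S: {a,b,c,d}  A: {a,c}  B: {d}  C: {b,d}

FIRST(S) = ["a", "b", "c", "d"]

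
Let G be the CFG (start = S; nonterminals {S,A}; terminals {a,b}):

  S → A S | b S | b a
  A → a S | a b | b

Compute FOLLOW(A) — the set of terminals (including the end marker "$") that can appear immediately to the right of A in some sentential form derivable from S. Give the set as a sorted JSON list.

Compute FIRST by fixpoint:
iter 1:
  A via A→a S: +{a}
  A via A→b: +{b}
  S via S→A S: +{a,b}
  FIRST(S)={a,b}  FIRST(A)={a,b}
iter 2: (stable)
  FIRST(S)={a,b}  FIRST(A)={a,b}

Compute FOLLOW by fixpoint:
seed FOLLOW(S) with $
pass 1:
  S→A S: FOLLOW(A) ⊇ FIRST(S) = {a,b}; new: +{a,b}
  FOLLOW[S]={$}  FOLLOW[A]={a,b}
pass 2:
  A→a S: FOLLOW(S) ⊇ FOLLOW(A) ⊇ {a,b}; new: +{a,b}
  FOLLOW[S]={$,a,b}  FOLLOW[A]={a,b}
pass 3: (no change)
  FOLLOW[S]={$,a,b}  FOLLOW[A]={a,b}

FOLLOW(A) = ["a", "b"]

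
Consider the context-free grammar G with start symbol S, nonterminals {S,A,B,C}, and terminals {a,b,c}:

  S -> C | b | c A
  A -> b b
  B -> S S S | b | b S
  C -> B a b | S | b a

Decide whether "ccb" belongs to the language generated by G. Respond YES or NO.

Convert to CNF:
  S -> B X5 | T0 T1 | T2 A | b
  A -> T0 T0
  B -> S X3 | T0 S | b
  C -> B X4 | T0 T1 | T2 A | b
  T0 -> b
  T1 -> a
  T2 -> c
  X3 -> S S
  X4 -> T1 T0
  X5 -> T1 T0

CYK table (by increasing span):
  cell(0,0) c: {T2}  orig:{}
  cell(1,1) c: {T2}  orig:{}
  cell(2,2) b: {B,C,S,T0}  orig:{B,C,S}
  cell(0,1) cc: ∅
  cell(1,2) cb: ∅
  cell(0,2) ccb: ∅

S ∉ T[0,2] ⇒ NO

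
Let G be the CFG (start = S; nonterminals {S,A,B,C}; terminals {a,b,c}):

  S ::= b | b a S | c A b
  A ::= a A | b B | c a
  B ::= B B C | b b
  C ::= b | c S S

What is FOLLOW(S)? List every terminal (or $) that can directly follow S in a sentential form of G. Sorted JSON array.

FIRST iteration:
pass 1:
  A via A→a A: +{a}
  A via A→b B: +{b}
  A via A→c a: +{c}
  B via B→b b: +{b}
  C via C→b: +{b}
  C via C→c S S: +{c}
  S via S→b: +{b}
  S via S→c A b: +{c}
  FIRST(S)={b,c}  FIRST(A)={a,b,c}  FIRST(B)={b}  FIRST(C)={b,c}
pass 2: (no change)
  FIRST(S)={b,c}  FIRST(A)={a,b,c}  FIRST(B)={b}  FIRST(C)={b,c}

FOLLOW iteration:
seed FOLLOW(S) with $
round 1:
  B→B B C: FOLLOW(B) ⊇ FIRST(B) = {b}; new: +{b}
  B→B B C: FOLLOW(B) ⊇ FIRST(C) = {b,c}; new: +{c}
  B→B B C: FOLLOW(C) ⊇ FOLLOW(B) ⊇ {b,c}; new: +{b,c}
  C→c S S: FOLLOW(S) ⊇ FIRST(S) = {b,c}; new: +{b,c}
  S→c A b: FOLLOW(A) ⊇ FIRST(b) = {b}; new: +{b}
  S: {$,b,c}  A: {b}  B: {b,c}  C: {b,c}
round 2: — fixpoint
  S: {$,b,c}  A: {b}  B: {b,c}  C: {b,c}

FOLLOW(S) = ["$", "b", "c"]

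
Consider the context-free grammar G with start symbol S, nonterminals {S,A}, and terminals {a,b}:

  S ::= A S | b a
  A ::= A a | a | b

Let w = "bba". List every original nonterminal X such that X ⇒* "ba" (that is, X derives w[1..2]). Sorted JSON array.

CNF form of G:
  S -> A S | T1 T0
  A -> A T0 | a | b
  T0 -> a
  T1 -> b

Fill CYK table bottom-up (cells [i..j] with 1 ≤ i ≤ j ≤ 2 only):
  [1..1]={A,T1}  "b"  orig:{A}
  [2..2]={A,T0}  "a"  orig:{A}
  [1..2]={A,S}  "ba"

Original NTs in T[1,2] deriving "ba": ["A", "S"]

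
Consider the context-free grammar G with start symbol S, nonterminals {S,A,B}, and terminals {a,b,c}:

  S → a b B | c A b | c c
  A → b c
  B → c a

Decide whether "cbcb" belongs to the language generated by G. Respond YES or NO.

Convert to CNF:
  S -> T1 T1 | T1 X4 | T2 X3
  A -> T0 T1
  B -> T1 T2
  T0 -> b
  T1 -> c
  T2 -> a
  X3 -> T0 B
  X4 -> A T0

Fill CYK table bottom-up:
  [0..0]={T1}  "c"  orig:{}
  [1..1]={T0}  "b"  orig:{}
  [2..2]={T1}  "c"  orig:{}
  [3..3]={T0}  "b"  orig:{}
  [0..1]=∅  "cb"
  [1..2]={A}  "bc"
  [2..3]=∅  "cb"
  [0..2]=∅  "cbc"
  [1..3]={X4}  "bcb"  orig:{}
  [0..3]={S}  "cbcb"

S ∈ T[0,3] ⇒ YES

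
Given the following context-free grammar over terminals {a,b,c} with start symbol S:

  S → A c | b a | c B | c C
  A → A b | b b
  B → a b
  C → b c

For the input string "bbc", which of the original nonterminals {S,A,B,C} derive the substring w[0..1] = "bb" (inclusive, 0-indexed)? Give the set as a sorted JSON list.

CNF form of G:
  S -> A T2 | T0 T1 | T2 B | T2 C
  A -> A T0 | T0 T0
  B -> T1 T0
  C -> T0 T2
  T0 -> b
  T1 -> a
  T2 -> c

Fill CYK table bottom-up, restricted to cells inside w[0..1]:
  T[0,0] 'b' = {T0}  orig:{}
  T[1,1] 'b' = {T0}  orig:{}
  T[0,1] 'bb' = {A}

Original NTs in T[0,1] deriving "bb": ["A"]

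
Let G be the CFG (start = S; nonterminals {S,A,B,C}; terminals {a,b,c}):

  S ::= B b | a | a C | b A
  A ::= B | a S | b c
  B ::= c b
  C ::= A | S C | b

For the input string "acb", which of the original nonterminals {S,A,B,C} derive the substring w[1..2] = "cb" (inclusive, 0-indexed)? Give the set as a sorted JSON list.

CNF form of G:
  S -> B T1 | T0 C | T1 A | a
  A -> T0 S | T1 T2 | T2 T1
  B -> T2 T1
  C -> S C | T0 S | T1 T2 | T2 T1 | b
  T0 -> a
  T1 -> b
  T2 -> c

CYK table (by increasing span) (cells [i..j] with 1 ≤ i ≤ j ≤ 2 only):
  cell(1,1) c: {T2}  orig:{}
  cell(2,2) b: {C,T1}  orig:{C}
  cell(1,2) cb: {A,B,C}

Original NTs in T[1,2] deriving "cb": ["A", "B", "C"]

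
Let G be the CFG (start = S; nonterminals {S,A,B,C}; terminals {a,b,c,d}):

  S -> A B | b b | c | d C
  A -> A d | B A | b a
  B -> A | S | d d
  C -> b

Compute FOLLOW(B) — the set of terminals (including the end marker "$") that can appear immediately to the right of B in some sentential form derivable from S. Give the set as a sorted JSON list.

FIRST sets, iterate to fixpoint:
pass 1:
  A via A→b a: +{b}
  B via B→A: +{b}
  B via B→d d: +{d}
  C via C→b: +{b}
  S via S→A B: +{b}
  S via S→c: +{c}
  S via S→d C: +{d}
  FIRST[S]={b,c,d}  FIRST[A]={b}  FIRST[B]={b,d}  FIRST[C]={b}
pass 2:
  A via A→B A: +{d}
  B via B→S: +{c}
  FIRST[S]={b,c,d}  FIRST[A]={b,d}  FIRST[B]={b,c,d}  FIRST[C]={b}
pass 3:
  A via A→B A: +{c}
  FIRST[S]={b,c,d}  FIRST[A]={b,c,d}  FIRST[B]={b,c,d}  FIRST[C]={b}
pass 4: (stable)
  FIRST[S]={b,c,d}  FIRST[A]={b,c,d}  FIRST[B]={b,c,d}  FIRST[C]={b}

Compute FOLLOW by fixpoint:
initialize: $ ∈ FOLLOW(S)
pass 1:
  A→A d: FOLLOW(A) ⊇ FIRST(d) = {d}; new: +{d}
  A→B A: FOLLOW(B) ⊇ FIRST(A) = {b,c,d}; new: +{b,c,d}
  B→A: FOLLOW(A) ⊇ FOLLOW(B) ⊇ {b,c,d}; new: +{b,c}
  B→S: FOLLOW(S) ⊇ FOLLOW(B) ⊇ {b,c,d}; new: +{b,c,d}
  S→A B: FOLLOW(B) ⊇ FOLLOW(S) ⊇ {$,b,c,d}; new: +{$}
  S→d C: FOLLOW(C) ⊇ FOLLOW(S) ⊇ {$,b,c,d}; new: +{$,b,c,d}
  FOLLOW[S]={$,b,c,d}  FOLLOW[A]={b,c,d}  FOLLOW[B]={$,b,c,d}  FOLLOW[C]={$,b,c,d}
pass 2:
  B→A: FOLLOW(A) ⊇ FOLLOW(B) ⊇ {$,b,c,d}; new: +{$}
  FOLLOW[S]={$,b,c,d}  FOLLOW[A]={$,b,c,d}  FOLLOW[B]={$,b,c,d}  FOLLOW[C]={$,b,c,d}
pass 3: (stable)
  FOLLOW[S]={$,b,c,d}  FOLLOW[A]={$,b,c,d}  FOLLOW[B]={$,b,c,d}  FOLLOW[C]={$,b,c,d}

FOLLOW(B) = ["$", "b", "c", "d"]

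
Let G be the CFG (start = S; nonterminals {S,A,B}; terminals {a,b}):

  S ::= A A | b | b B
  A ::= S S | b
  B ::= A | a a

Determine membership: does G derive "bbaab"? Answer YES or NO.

Convert to CNF:
  S -> A A | T1 B | b
  A -> S S | b
  B -> S S | T0 T0 | b
  T0 -> a
  T1 -> b

Fill CYK table bottom-up:
  [0..0]={A,B,S,T1}  "b"  orig:{A,B,S}
  [1..1]={A,B,S,T1}  "b"  orig:{A,B,S}
  [2..2]={T0}  "a"  orig:{}
  [3..3]={T0}  "a"  orig:{}
  [4..4]={A,B,S,T1}  "b"  orig:{A,B,S}
  [0..1]={A,B,S}  "bb"
  [1..2]=∅  "ba"
  [2..3]={B}  "aa"
  [3..4]=∅  "ab"
  [0..2]=∅  "bba"
  [1..3]={S}  "baa"
  [2..4]=∅  "aab"
  [0..3]={A,B}  "bbaa"
  [1..4]={A,B}  "baab"
  [0..4]={S}  "bbaab"

S ∈ T[0,4] ⇒ YES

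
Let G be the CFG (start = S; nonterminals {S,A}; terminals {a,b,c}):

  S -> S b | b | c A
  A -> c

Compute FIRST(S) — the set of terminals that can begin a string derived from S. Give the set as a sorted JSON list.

FIRST iteration:
pass 1:
  A via A→c: +{c}
  S via S→b: +{b}
  S via S→c A: +{c}
  S: {b,c}  A: {c}
pass 2: — fixpoint
  S: {b,c}  A: {c}

FIRST(S) = ["b", "c"]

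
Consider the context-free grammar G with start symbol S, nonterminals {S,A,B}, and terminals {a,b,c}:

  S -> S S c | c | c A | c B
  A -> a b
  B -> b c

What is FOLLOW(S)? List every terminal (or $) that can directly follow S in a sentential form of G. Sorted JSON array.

FIRST sets, iterate to fixpoint:
round 1:
  A via A→a b: +{a}
  B via B→b c: +{b}
  S via S→c: +{c}
  FIRST[S]={c}  FIRST[A]={a}  FIRST[B]={b}
round 2: — fixpoint
  FIRST[S]={c}  FIRST[A]={a}  FIRST[B]={b}

FOLLOW iteration:
FOLLOW(S) := {$}
iter 1:
  S→S S c: FOLLOW(S) ⊇ FIRST(S) = {c}; new: +{c}
  S→c A: FOLLOW(A) ⊇ FOLLOW(S) ⊇ {$,c}; new: +{$,c}
  S→c B: FOLLOW(B) ⊇ FOLLOW(S) ⊇ {$,c}; new: +{$,c}
  S: {$,c}  A: {$,c}  B: {$,c}
iter 2: (stable)
  S: {$,c}  A: {$,c}  B: {$,c}

FOLLOW(S) = ["$", "c"]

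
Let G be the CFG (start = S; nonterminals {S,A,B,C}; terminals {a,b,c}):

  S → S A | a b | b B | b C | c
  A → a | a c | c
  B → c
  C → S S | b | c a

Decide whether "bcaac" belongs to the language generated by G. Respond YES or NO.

Convert to CNF:
  S -> S A | T0 T2 | T2 B | T2 C | c
  A -> T0 T1 | a | c
  B -> c
  C -> S S | T1 T0 | b
  T0 -> a
  T1 -> c
  T2 -> b

CYK table (by increasing span):
  [0..0]={C,T2}  "b"  orig:{C}
  [1..1]={A,B,S,T1}  "c"  orig:{A,B,S}
  [2..2]={A,T0}  "a"  orig:{A}
  [3..3]={A,T0}  "a"  orig:{A}
  [4..4]={A,B,S,T1}  "c"  orig:{A,B,S}
  [0..1]={S}  "bc"
  [1..2]={C,S}  "ca"
  [2..3]=∅  "aa"
  [3..4]={A}  "ac"
  [0..2]={S}  "bca"
  [1..3]={S}  "caa"
  [2..4]=∅  "aac"
  [0..3]={S}  "bcaa"
  [1..4]={C,S}  "caac"
  [0..4]={C,S}  "bcaac"

S ∈ T[0,4] ⇒ YES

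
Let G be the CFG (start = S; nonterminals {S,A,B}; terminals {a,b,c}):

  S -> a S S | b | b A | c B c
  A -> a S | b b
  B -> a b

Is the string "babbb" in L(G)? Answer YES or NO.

CNF form of G:
  S -> T0 X3 | T1 A | T2 X4 | b
  A -> T0 S | T1 T1
  B -> T0 T1
  T0 -> a
  T1 -> b
  T2 -> c
  X3 -> S S
  X4 -> B T2

CYK table (by increasing span):
  cell(0,0) b: {S,T1}  orig:{S}
  cell(1,1) a: {T0}  orig:{}
  cell(2,2) b: {S,T1}  orig:{S}
  cell(3,3) b: {S,T1}  orig:{S}
  cell(4,4) b: {S,T1}  orig:{S}
  cell(0,1) ba: ∅
  cell(1,2) ab: {A,B}
  cell(2,3) bb: {A,X3}  orig:{A}
  cell(3,4) bb: {A,X3}  orig:{A}
  cell(0,2) bab: {S}
  cell(1,3) abb: {S}
  cell(2,4) bbb: {S}
  cell(0,3) babb: {X3}  orig:{}
  cell(1,4) abbb: {A,X3}  orig:{A}
  cell(0,4) babbb: {S}

S ∈ T[0,4] ⇒ YES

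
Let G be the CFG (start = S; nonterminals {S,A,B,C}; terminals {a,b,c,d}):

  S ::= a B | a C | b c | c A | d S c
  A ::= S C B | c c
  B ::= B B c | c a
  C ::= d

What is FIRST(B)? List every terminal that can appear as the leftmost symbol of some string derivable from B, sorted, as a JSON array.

FIRST sets, iterate to fixpoint:
iter 1:
  A via A→c c: +{c}
  B via B→c a: +{c}
  C via C→d: +{d}
  S via S→a B: +{a}
  S via S→b c: +{b}
  S via S→c A: +{c}
  S via S→d S c: +{d}
  FIRST[S]={a,b,c,d}  FIRST[A]={c}  FIRST[B]={c}  FIRST[C]={d}
iter 2:
  A via A→S C B: +{a,b,d}
  FIRST[S]={a,b,c,d}  FIRST[A]={a,b,c,d}  FIRST[B]={c}  FIRST[C]={d}
iter 3: (stable)
  FIRST[S]={a,b,c,d}  FIRST[A]={a,b,c,d}  FIRST[B]={c}  FIRST[C]={d}

FIRST(B) = ["c"]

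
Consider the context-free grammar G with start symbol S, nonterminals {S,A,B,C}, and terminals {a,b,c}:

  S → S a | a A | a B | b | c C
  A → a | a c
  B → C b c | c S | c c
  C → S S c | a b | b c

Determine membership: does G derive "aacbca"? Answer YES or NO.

CNF form of G:
  S -> S T0 | T0 A | T0 B | T1 C | b
  A -> T0 T1 | a
  B -> C X3 | T1 S | T1 T1
  C -> S X4 | T0 T2 | T2 T1
  T0 -> a
  T1 -> c
  T2 -> b
  X3 -> T2 T1
  X4 -> S T1

Fill CYK table bottom-up:
  [0..0]={A,T0}  "a"  orig:{A}
  [1..1]={A,T0}  "a"  orig:{A}
  [2..2]={T1}  "c"  orig:{}
  [3..3]={S,T2}  "b"  orig:{S}
  [4..4]={T1}  "c"  orig:{}
  [5..5]={A,T0}  "a"  orig:{A}
  [0..1]={S}  "aa"
  [1..2]={A}  "ac"
  [2..3]={B}  "cb"
  [3..4]={C,X3,X4}  "bc"  orig:{C}
  [4..5]=∅  "ca"
  [0..2]={S,X4}  "aac"  orig:{S}
  [1..3]={S}  "acb"
  [2..4]={S}  "cbc"
  [3..5]=∅  "bca"
  [0..3]=∅  "aacb"
  [1..4]={X4}  "acbc"  orig:{}
  [2..5]={S}  "cbca"
  [0..4]={C}  "aacbc"
  [1..5]=∅  "acbca"
  [0..5]=∅  "aacbca"

S ∉ T[0,5] ⇒ NO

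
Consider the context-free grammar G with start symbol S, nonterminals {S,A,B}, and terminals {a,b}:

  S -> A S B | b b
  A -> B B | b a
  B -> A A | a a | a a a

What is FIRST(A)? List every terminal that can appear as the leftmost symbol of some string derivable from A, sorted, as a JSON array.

FIRST iteration:
iter 1:
  A via A→b a: +{b}
  B via B→A A: +{b}
  B via B→a a: +{a}
  S via S→A S B: +{b}
  FIRST(S)={b}  FIRST(A)={b}  FIRST(B)={a,b}
iter 2:
  A via A→B B: +{a}
  S via S→A S B: +{a}
  FIRST(S)={a,b}  FIRST(A)={a,b}  FIRST(B)={a,b}
iter 3: (stable)
  FIRST(S)={a,b}  FIRST(A)={a,b}  FIRST(B)={a,b}

FIRST(A) = ["a", "b"]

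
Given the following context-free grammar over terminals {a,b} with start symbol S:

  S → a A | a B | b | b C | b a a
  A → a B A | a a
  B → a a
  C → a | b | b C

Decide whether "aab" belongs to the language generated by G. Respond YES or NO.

CNF form of G:
  S -> T0 A | T0 B | T1 C | T1 X3 | b
  A -> T0 T0 | T0 X2
  B -> T0 T0
  C -> T1 C | a | b
  T0 -> a
  T1 -> b
  X2 -> B A
  X3 -> T0 T0

Fill CYK table bottom-up:
  [0..0]={C,T0}  "a"  orig:{C}
  [1..1]={C,T0}  "a"  orig:{C}
  [2..2]={C,S,T1}  "b"  orig:{C,S}
  [0..1]={A,B,X3}  "aa"  orig:{A,B}
  [1..2]=∅  "ab"
  [0..2]=∅  "aab"

S ∉ T[0,2] ⇒ NO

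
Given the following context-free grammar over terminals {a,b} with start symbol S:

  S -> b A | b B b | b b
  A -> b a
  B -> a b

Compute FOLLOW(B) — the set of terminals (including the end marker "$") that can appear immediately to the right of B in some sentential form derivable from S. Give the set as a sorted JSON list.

FIRST sets, iterate to fixpoint:
pass 1:
  A via A→b a: +{b}
  B via B→a b: +{a}
  S via S→b A: +{b}
  S: {b}  A: {b}  B: {a}
pass 2: (stable)
  S: {b}  A: {b}  B: {a}

FOLLOW iteration:
seed FOLLOW(S) with $
pass 1:
  S→b A: FOLLOW(A) ⊇ FOLLOW(S) ⊇ {$}; new: +{$}
  S→b B b: FOLLOW(B) ⊇ FIRST(b) = {b}; new: +{b}
  FOLLOW(S)={$}  FOLLOW(A)={$}  FOLLOW(B)={b}
pass 2: (stable)
  FOLLOW(S)={$}  FOLLOW(A)={$}  FOLLOW(B)={b}

FOLLOW(B) = ["b"]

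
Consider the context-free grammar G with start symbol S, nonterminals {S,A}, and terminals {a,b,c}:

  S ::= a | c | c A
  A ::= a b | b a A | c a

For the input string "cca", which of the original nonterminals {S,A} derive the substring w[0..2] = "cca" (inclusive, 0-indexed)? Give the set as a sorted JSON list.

Convert to CNF:
  S -> T2 A | a | c
  A -> T0 T1 | T1 X3 | T2 T0
  T0 -> a
  T1 -> b
  T2 -> c
  X3 -> T0 A

Fill CYK table bottom-up, restricted to cells inside w[0..2]:
  T[0,0] 'c' = {S,T2}  orig:{S}
  T[1,1] 'c' = {S,T2}  orig:{S}
  T[2,2] 'a' = {S,T0}  orig:{S}
  T[0,1] 'cc' = ∅
  T[1,2] 'ca' = {A}
  T[0,2] 'cca' = {S}

Original NTs in T[0,2] deriving "cca": ["S"]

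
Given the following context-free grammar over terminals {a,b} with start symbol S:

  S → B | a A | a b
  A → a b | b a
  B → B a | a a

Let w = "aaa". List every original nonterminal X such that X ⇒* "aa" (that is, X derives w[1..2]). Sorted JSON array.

CNF form of G:
  S -> B T0 | T0 A | T0 T0 | T0 T1
  A -> T0 T1 | T1 T0
  B -> B T0 | T0 T0
  T0 -> a
  T1 -> b

CYK table (by increasing span) — only the sub-triangle for w[1..2]:
  cell(1,1) a: {T0}  orig:{}
  cell(2,2) a: {T0}  orig:{}
  cell(1,2) aa: {B,S}

Original NTs in T[1,2] deriving "aa": ["B", "S"]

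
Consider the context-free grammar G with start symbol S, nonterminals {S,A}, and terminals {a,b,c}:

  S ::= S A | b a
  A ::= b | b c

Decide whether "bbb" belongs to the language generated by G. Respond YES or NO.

Convert to CNF:
  S -> S A | T0 T2
  A -> T0 T1 | b
  T0 -> b
  T1 -> c
  T2 -> a

CYK fill:
  T[0,0] 'b' = {A,T0}  orig:{A}
  T[1,1] 'b' = {A,T0}  orig:{A}
  T[2,2] 'b' = {A,T0}  orig:{A}
  T[0,1] 'bb' = ∅
  T[1,2] 'bb' = ∅
  T[0,2] 'bbb' = ∅

S ∉ T[0,2] ⇒ NO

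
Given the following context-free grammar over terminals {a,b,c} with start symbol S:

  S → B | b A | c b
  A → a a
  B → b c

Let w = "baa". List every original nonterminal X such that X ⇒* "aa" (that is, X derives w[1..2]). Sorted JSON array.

Convert to CNF:
  S -> T1 A | T1 T2 | T2 T1
  A -> T0 T0
  B -> T1 T2
  T0 -> a
  T1 -> b
  T2 -> c

CYK fill — only the sub-triangle for w[1..2]:
  T[1,1] 'a' = {T0}  orig:{}
  T[2,2] 'a' = {T0}  orig:{}
  T[1,2] 'aa' = {A}

Original NTs in T[1,2] deriving "aa": ["A"]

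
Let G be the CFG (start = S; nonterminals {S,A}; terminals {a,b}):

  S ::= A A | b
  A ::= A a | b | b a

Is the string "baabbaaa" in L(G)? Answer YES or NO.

CNF form of G:
  S -> A A | b
  A -> A T0 | T1 T0 | b
  T0 -> a
  T1 -> b

CYK fill:
  [0..0]={A,S,T1}  "b"  orig:{A,S}
  [1..1]={T0}  "a"  orig:{}
  [2..2]={T0}  "a"  orig:{}
  [3..3]={A,S,T1}  "b"  orig:{A,S}
  [4..4]={A,S,T1}  "b"  orig:{A,S}
  [5..5]={T0}  "a"  orig:{}
  [6..6]={T0}  "a"  orig:{}
  [7..7]={T0}  "a"  orig:{}
  [0..1]={A}  "ba"
  [1..2]=∅  "aa"
  [2..3]=∅  "ab"
  [3..4]={S}  "bb"
  [4..5]={A}  "ba"
  [5..6]=∅  "aa"
  [6..7]=∅  "aa"
  [0..2]={A}  "baa"
  [1..3]=∅  "aab"
  [2..4]=∅  "abb"
  [3..5]={S}  "bba"
  [4..6]={A}  "baa"
  [5..7]=∅  "aaa"
  [0..3]={S}  "baab"
  [1..4]=∅  "aabb"
  [2..5]=∅  "abba"
  [3..6]={S}  "bbaa"
  [4..7]={A}  "baaa"
  [0..4]=∅  "baabb"
  [1..5]=∅  "aabba"
  [2..6]=∅  "abbaa"
  [3..7]={S}  "bbaaa"
  [0..5]=∅  "baabba"
  [1..6]=∅  "aabbaa"
  [2..7]=∅  "abbaaa"
  [0..6]=∅  "baabbaa"
  [1..7]=∅  "aabbaaa"
  [0..7]=∅  "baabbaaa"

S ∉ T[0,7] ⇒ NO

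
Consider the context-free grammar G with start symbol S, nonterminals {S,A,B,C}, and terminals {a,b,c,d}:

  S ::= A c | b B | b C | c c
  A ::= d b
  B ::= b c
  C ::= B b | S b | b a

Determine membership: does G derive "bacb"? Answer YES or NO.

Convert to CNF:
  S -> A T2 | T1 B | T1 C | T2 T2
  A -> T0 T1
  B -> T1 T2
  C -> B T1 | S T1 | T1 T3
  T0 -> d
  T1 -> b
  T2 -> c
  T3 -> a

CYK table (by increasing span):
  T[0,0] 'b' = {T1}  orig:{}
  T[1,1] 'a' = {T3}  orig:{}
  T[2,2] 'c' = {T2}  orig:{}
  T[3,3] 'b' = {T1}  orig:{}
  T[0,1] 'ba' = {C}
  T[1,2] 'ac' = ∅
  T[2,3] 'cb' = ∅
  T[0,2] 'bac' = ∅
  T[1,3] 'acb' = ∅
  T[0,3] 'bacb' = ∅

S ∉ T[0,3] ⇒ NO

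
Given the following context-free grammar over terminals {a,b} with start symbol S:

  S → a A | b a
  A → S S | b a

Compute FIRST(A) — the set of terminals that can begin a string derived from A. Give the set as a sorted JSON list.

Compute FIRST by fixpoint:
pass 1:
  A via A→b a: +{b}
  S via S→a A: +{a}
  S via S→b a: +{b}
  S: {a,b}  A: {b}
pass 2:
  A via A→S S: +{a}
  S: {a,b}  A: {a,b}
pass 3: done
  S: {a,b}  A: {a,b}

FIRST(A) = ["a", "b"]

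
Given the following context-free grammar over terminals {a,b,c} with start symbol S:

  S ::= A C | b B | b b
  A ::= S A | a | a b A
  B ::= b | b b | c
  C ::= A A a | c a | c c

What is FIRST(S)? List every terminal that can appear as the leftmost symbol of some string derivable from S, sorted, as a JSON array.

FIRST iteration:
iter 1:
  A via A→a: +{a}
  B via B→b: +{b}
  B via B→c: +{c}
  C via C→A A a: +{a}
  C via C→c a: +{c}
  S via S→A C: +{a}
  S via S→b B: +{b}
  FIRST[S]={a,b}  FIRST[A]={a}  FIRST[B]={b,c}  FIRST[C]={a,c}
iter 2:
  A via A→S A: +{b}
  C via C→A A a: +{b}
  FIRST[S]={a,b}  FIRST[A]={a,b}  FIRST[B]={b,c}  FIRST[C]={a,b,c}
iter 3: (no change)
  FIRST[S]={a,b}  FIRST[A]={a,b}  FIRST[B]={b,c}  FIRST[C]={a,b,c}

FIRST(S) = ["a", "b"]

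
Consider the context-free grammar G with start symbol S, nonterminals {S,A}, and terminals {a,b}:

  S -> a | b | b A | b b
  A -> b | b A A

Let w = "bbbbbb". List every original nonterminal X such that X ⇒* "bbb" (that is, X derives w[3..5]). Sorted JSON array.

Convert to CNF:
  S -> T0 A | T0 T0 | a | b
  A -> T0 X1 | b
  T0 -> b
  X1 -> A A

Fill CYK table bottom-up (cells [i..j] with 3 ≤ i ≤ j ≤ 5 only):
  [3..3]={A,S,T0}  "b"  orig:{A,S}
  [4..4]={A,S,T0}  "b"  orig:{A,S}
  [5..5]={A,S,T0}  "b"  orig:{A,S}
  [3..4]={S,X1}  "bb"  orig:{S}
  [4..5]={S,X1}  "bb"  orig:{S}
  [3..5]={A}  "bbb"

Original NTs in T[3,5] deriving "bbb": ["A"]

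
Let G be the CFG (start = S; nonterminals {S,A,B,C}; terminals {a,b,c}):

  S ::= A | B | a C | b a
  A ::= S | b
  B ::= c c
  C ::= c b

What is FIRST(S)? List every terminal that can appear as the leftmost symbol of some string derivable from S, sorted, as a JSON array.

Compute FIRST by fixpoint:
round 1:
  A via A→b: +{b}
  B via B→c c: +{c}
  C via C→c b: +{c}
  S via S→A: +{b}
  S via S→B: +{c}
  S via S→a C: +{a}
  FIRST[S]={a,b,c}  FIRST[A]={b}  FIRST[B]={c}  FIRST[C]={c}
round 2:
  A via A→S: +{a,c}
  FIRST[S]={a,b,c}  FIRST[A]={a,b,c}  FIRST[B]={c}  FIRST[C]={c}
round 3: done
  FIRST[S]={a,b,c}  FIRST[A]={a,b,c}  FIRST[B]={c}  FIRST[C]={c}

FIRST(S) = ["a", "b", "c"]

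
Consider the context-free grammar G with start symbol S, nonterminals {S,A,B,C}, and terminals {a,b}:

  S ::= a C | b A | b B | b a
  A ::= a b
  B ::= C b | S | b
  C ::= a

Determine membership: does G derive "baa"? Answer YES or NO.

CNF form of G:
  S -> T0 C | T1 A | T1 B | T1 T0
  A -> T0 T1
  B -> C T1 | T0 C | T1 A | T1 B | T1 T0 | b
  C -> a
  T0 -> a
  T1 -> b

CYK fill:
  T[0,0] 'b' = {B,T1}  orig:{B}
  T[1,1] 'a' = {C,T0}  orig:{C}
  T[2,2] 'a' = {C,T0}  orig:{C}
  T[0,1] 'ba' = {B,S}
  T[1,2] 'aa' = {B,S}
  T[0,2] 'baa' = {B,S}

S ∈ T[0,2] ⇒ YES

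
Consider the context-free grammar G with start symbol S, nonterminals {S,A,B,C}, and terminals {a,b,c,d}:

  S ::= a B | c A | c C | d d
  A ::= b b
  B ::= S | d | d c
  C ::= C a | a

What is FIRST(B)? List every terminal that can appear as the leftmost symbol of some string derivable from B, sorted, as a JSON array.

FIRST iteration:
iter 1:
  A via A→b b: +{b}
  B via B→d: +{d}
  C via C→a: +{a}
  S via S→a B: +{a}
  S via S→c A: +{c}
  S via S→d d: +{d}
  FIRST[S]={a,c,d}  FIRST[A]={b}  FIRST[B]={d}  FIRST[C]={a}
iter 2:
  B via B→S: +{a,c}
  FIRST[S]={a,c,d}  FIRST[A]={b}  FIRST[B]={a,c,d}  FIRST[C]={a}
iter 3: — fixpoint
  FIRST[S]={a,c,d}  FIRST[A]={b}  FIRST[B]={a,c,d}  FIRST[C]={a}

FIRST(B) = ["a", "c", "d"]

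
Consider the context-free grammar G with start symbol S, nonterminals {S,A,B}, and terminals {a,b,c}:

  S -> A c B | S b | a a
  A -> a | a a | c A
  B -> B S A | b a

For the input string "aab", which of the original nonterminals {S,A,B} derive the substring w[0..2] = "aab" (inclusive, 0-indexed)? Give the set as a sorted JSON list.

Convert to CNF:
  S -> A X4 | S T2 | T0 T0
  A -> T0 T0 | T1 A | a
  B -> B X3 | T2 T0
  T0 -> a
  T1 -> c
  T2 -> b
  X3 -> S A
  X4 -> T1 B

CYK fill, restricted to cells inside w[0..2]:
  T[0,0] 'a' = {A,T0}  orig:{A}
  T[1,1] 'a' = {A,T0}  orig:{A}
  T[2,2] 'b' = {T2}  orig:{}
  T[0,1] 'aa' = {A,S}
  T[1,2] 'ab' = ∅
  T[0,2] 'aab' = {S}

Original NTs in T[0,2] deriving "aab": ["S"]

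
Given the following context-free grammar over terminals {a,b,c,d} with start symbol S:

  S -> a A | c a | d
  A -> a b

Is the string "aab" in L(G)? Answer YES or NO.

Convert to CNF:
  S -> T0 A | T2 T0 | d
  A -> T0 T1
  T0 -> a
  T1 -> b
  T2 -> c

Fill CYK table bottom-up:
  cell(0,0) a: {T0}  orig:{}
  cell(1,1) a: {T0}  orig:{}
  cell(2,2) b: {T1}  orig:{}
  cell(0,1) aa: ∅
  cell(1,2) ab: {A}
  cell(0,2) aab: {S}

S ∈ T[0,2] ⇒ YES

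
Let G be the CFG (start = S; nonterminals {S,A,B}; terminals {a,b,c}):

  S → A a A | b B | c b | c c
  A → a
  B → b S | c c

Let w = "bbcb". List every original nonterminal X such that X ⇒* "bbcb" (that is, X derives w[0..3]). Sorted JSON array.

Convert to CNF:
  S -> A X3 | T0 B | T1 T0 | T1 T1
  A -> a
  B -> T0 S | T1 T1
  T0 -> b
  T1 -> c
  T2 -> a
  X3 -> T2 A

Fill CYK table bottom-up — only the sub-triangle for w[0..3]:
  T[0,0] 'b' = {T0}  orig:{}
  T[1,1] 'b' = {T0}  orig:{}
  T[2,2] 'c' = {T1}  orig:{}
  T[3,3] 'b' = {T0}  orig:{}
  T[0,1] 'bb' = ∅
  T[1,2] 'bc' = ∅
  T[2,3] 'cb' = {S}
  T[0,2] 'bbc' = ∅
  T[1,3] 'bcb' = {B}
  T[0,3] 'bbcb' = {S}

Original NTs in T[0,3] deriving "bbcb": ["S"]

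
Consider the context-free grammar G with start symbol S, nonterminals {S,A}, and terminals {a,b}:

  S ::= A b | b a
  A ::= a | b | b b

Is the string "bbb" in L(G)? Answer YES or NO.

CNF form of G:
  S -> A T0 | T0 T1
  A -> T0 T0 | a | b
  T0 -> b
  T1 -> a

Fill CYK table bottom-up:
  [0..0]={A,T0}  "b"  orig:{A}
  [1..1]={A,T0}  "b"  orig:{A}
  [2..2]={A,T0}  "b"  orig:{A}
  [0..1]={A,S}  "bb"
  [1..2]={A,S}  "bb"
  [0..2]={S}  "bbb"

S ∈ T[0,2] ⇒ YES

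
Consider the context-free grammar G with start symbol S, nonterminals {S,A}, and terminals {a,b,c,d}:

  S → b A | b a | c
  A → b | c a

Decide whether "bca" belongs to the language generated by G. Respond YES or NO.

Convert to CNF:
  S -> T2 A | T2 T1 | c
  A -> T0 T1 | b
  T0 -> c
  T1 -> a
  T2 -> b

CYK fill:
  cell(0,0) b: {A,T2}  orig:{A}
  cell(1,1) c: {S,T0}  orig:{S}
  cell(2,2) a: {T1}  orig:{}
  cell(0,1) bc: ∅
  cell(1,2) ca: {A}
  cell(0,2) bca: {S}

S ∈ T[0,2] ⇒ YES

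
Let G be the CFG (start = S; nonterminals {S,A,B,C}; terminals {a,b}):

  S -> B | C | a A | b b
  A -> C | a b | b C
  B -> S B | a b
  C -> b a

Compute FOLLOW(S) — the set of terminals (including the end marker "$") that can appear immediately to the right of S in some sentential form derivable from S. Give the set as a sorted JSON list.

FIRST iteration:
pass 1:
  A via A→a b: +{a}
  A via A→b C: +{b}
  B via B→a b: +{a}
  C via C→b a: +{b}
  S via S→B: +{a}
  S via S→C: +{b}
  FIRST[S]={a,b}  FIRST[A]={a,b}  FIRST[B]={a}  FIRST[C]={b}
pass 2:
  B via B→S B: +{b}
  FIRST[S]={a,b}  FIRST[A]={a,b}  FIRST[B]={a,b}  FIRST[C]={b}
pass 3: (stable)
  FIRST[S]={a,b}  FIRST[A]={a,b}  FIRST[B]={a,b}  FIRST[C]={b}

FOLLOW iteration:
seed FOLLOW(S) with $
pass 1:
  B→S B: FOLLOW(S) ⊇ FIRST(B) = {a,b}; new: +{a,b}
  S→B: FOLLOW(B) ⊇ FOLLOW(S) ⊇ {$,a,b}; new: +{$,a,b}
  S→C: FOLLOW(C) ⊇ FOLLOW(S) ⊇ {$,a,b}; new: +{$,a,b}
  S→a A: FOLLOW(A) ⊇ FOLLOW(S) ⊇ {$,a,b}; new: +{$,a,b}
  FOLLOW(S)={$,a,b}  FOLLOW(A)={$,a,b}  FOLLOW(B)={$,a,b}  FOLLOW(C)={$,a,b}
pass 2: — fixpoint
  FOLLOW(S)={$,a,b}  FOLLOW(A)={$,a,b}  FOLLOW(B)={$,a,b}  FOLLOW(C)={$,a,b}

FOLLOW(S) = ["$", "a", "b"]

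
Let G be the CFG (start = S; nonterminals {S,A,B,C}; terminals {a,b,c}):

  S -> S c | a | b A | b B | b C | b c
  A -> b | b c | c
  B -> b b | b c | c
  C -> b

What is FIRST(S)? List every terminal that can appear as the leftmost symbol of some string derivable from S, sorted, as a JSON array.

Compute FIRST by fixpoint:
round 1:
  A via A→b: +{b}
  A via A→c: +{c}
  B via B→b b: +{b}
  B via B→c: +{c}
  C via C→b: +{b}
  S via S→a: +{a}
  S via S→b A: +{b}
  FIRST(S)={a,b}  FIRST(A)={b,c}  FIRST(B)={b,c}  FIRST(C)={b}
round 2: done
  FIRST(S)={a,b}  FIRST(A)={b,c}  FIRST(B)={b,c}  FIRST(C)={b}

FIRST(S) = ["a", "b"]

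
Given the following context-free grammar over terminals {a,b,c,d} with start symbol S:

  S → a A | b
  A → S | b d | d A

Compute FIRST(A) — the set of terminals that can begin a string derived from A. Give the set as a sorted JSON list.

Compute FIRST by fixpoint:
iter 1:
  A via A→b d: +{b}
  A via A→d A: +{d}
  S via S→a A: +{a}
  S via S→b: +{b}
  FIRST[S]={a,b}  FIRST[A]={b,d}
iter 2:
  A via A→S: +{a}
  FIRST[S]={a,b}  FIRST[A]={a,b,d}
iter 3: (stable)
  FIRST[S]={a,b}  FIRST[A]={a,b,d}

FIRST(A) = ["a", "b", "d"]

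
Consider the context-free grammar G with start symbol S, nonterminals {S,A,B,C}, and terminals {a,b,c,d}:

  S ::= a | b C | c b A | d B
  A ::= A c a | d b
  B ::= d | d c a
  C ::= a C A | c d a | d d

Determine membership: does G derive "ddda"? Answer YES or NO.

Convert to CNF:
  S -> T0 X8 | T2 B | T3 C | a
  A -> A X4 | T2 T3
  B -> T2 X5 | d
  C -> T0 X7 | T1 X6 | T2 T2
  T0 -> c
  T1 -> a
  T2 -> d
  T3 -> b
  X4 -> T0 T1
  X5 -> T0 T1
  X6 -> C A
  X7 -> T2 T1
  X8 -> T3 A

CYK table (by increasing span):
  cell(0,0) d: {B,T2}  orig:{B}
  cell(1,1) d: {B,T2}  orig:{B}
  cell(2,2) d: {B,T2}  orig:{B}
  cell(3,3) a: {S,T1}  orig:{S}
  cell(0,1) dd: {C,S}
  cell(1,2) dd: {C,S}
  cell(2,3) da: {X7}  orig:{}
  cell(0,2) ddd: ∅
  cell(1,3) dda: ∅
  cell(0,3) ddda: ∅

S ∉ T[0,3] ⇒ NO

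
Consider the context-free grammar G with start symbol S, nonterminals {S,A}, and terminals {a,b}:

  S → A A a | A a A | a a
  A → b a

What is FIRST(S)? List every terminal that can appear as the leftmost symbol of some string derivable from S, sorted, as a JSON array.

FIRST iteration:
iter 1:
  A via A→b a: +{b}
  S via S→A A a: +{b}
  S via S→a a: +{a}
  FIRST(S)={a,b}  FIRST(A)={b}
iter 2: — fixpoint
  FIRST(S)={a,b}  FIRST(A)={b}

FIRST(S) = ["a", "b"]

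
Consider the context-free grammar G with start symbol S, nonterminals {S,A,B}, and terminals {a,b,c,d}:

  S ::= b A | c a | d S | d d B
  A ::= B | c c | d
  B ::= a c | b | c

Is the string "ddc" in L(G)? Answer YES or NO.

CNF form of G:
  S -> T1 T0 | T2 A | T3 S | T3 X4
  A -> T0 T1 | T1 T1 | b | c | d
  B -> T0 T1 | b | c
  T0 -> a
  T1 -> c
  T2 -> b
  T3 -> d
  X4 -> T3 B

CYK fill:
  T[0,0] 'd' = {A,T3}  orig:{A}
  T[1,1] 'd' = {A,T3}  orig:{A}
  T[2,2] 'c' = {A,B,T1}  orig:{A,B}
  T[0,1] 'dd' = ∅
  T[1,2] 'dc' = {X4}  orig:{}
  T[0,2] 'ddc' = {S}

S ∈ T[0,2] ⇒ YES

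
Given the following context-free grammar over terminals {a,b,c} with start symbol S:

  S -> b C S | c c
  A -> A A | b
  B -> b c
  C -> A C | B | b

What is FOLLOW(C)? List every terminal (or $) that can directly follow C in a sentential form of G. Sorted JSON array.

Compute FIRST by fixpoint:
iter 1:
  A via A→b: +{b}
  B via B→b c: +{b}
  C via C→A C: +{b}
  S via S→b C S: +{b}
  S via S→c c: +{c}
  S: {b,c}  A: {b}  B: {b}  C: {b}
iter 2: (stable)
  S: {b,c}  A: {b}  B: {b}  C: {b}

FOLLOW sets:
initialize: $ ∈ FOLLOW(S)
iter 1:
  A→A A: FOLLOW(A) ⊇ FIRST(A) = {b}; new: +{b}
  S→b C S: FOLLOW(C) ⊇ FIRST(S) = {b,c}; new: +{b,c}
  FOLLOW(S)={$}  FOLLOW(A)={b}  FOLLOW(B)={}  FOLLOW(C)={b,c}
iter 2:
  C→B: FOLLOW(B) ⊇ FOLLOW(C) ⊇ {b,c}; new: +{b,c}
  FOLLOW(S)={$}  FOLLOW(A)={b}  FOLLOW(B)={b,c}  FOLLOW(C)={b,c}
iter 3: — fixpoint
  FOLLOW(S)={$}  FOLLOW(A)={b}  FOLLOW(B)={b,c}  FOLLOW(C)={b,c}

FOLLOW(C) = ["b", "c"]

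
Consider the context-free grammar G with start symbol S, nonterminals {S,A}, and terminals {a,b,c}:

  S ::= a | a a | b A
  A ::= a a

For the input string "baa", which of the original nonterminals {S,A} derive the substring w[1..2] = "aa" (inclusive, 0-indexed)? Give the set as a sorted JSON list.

Convert to CNF:
  S -> T0 T0 | T1 A | a
  A -> T0 T0
  T0 -> a
  T1 -> b

CYK fill (cells [i..j] with 1 ≤ i ≤ j ≤ 2 only):
  cell(1,1) a: {S,T0}  orig:{S}
  cell(2,2) a: {S,T0}  orig:{S}
  cell(1,2) aa: {A,S}

Original NTs in T[1,2] deriving "aa": ["A", "S"]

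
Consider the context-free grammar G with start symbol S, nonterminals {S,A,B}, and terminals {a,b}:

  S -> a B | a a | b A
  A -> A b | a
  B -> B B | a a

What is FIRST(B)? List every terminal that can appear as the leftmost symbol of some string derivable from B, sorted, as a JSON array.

FIRST iteration:
pass 1:
  A via A→a: +{a}
  B via B→a a: +{a}
  S via S→a B: +{a}
  S via S→b A: +{b}
  S: {a,b}  A: {a}  B: {a}
pass 2: (stable)
  S: {a,b}  A: {a}  B: {a}

FIRST(B) = ["a"]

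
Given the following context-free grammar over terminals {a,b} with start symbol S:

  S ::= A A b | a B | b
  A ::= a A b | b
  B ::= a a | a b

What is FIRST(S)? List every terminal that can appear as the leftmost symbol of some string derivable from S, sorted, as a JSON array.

Compute FIRST by fixpoint:
round 1:
  A via A→a A b: +{a}
  A via A→b: +{b}
  B via B→a a: +{a}
  S via S→A A b: +{a,b}
  FIRST[S]={a,b}  FIRST[A]={a,b}  FIRST[B]={a}
round 2: (stable)
  FIRST[S]={a,b}  FIRST[A]={a,b}  FIRST[B]={a}

FIRST(S) = ["a", "b"]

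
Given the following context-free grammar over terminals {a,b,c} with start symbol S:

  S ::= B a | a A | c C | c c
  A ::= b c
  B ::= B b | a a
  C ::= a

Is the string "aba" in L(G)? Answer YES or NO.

CNF form of G:
  S -> B T2 | T1 C | T1 T1 | T2 A
  A -> T0 T1
  B -> B T0 | T2 T2
  C -> a
  T0 -> b
  T1 -> c
  T2 -> a

CYK fill:
  cell(0,0) a: {C,T2}  orig:{C}
  cell(1,1) b: {T0}  orig:{}
  cell(2,2) a: {C,T2}  orig:{C}
  cell(0,1) ab: ∅
  cell(1,2) ba: ∅
  cell(0,2) aba: ∅

S ∉ T[0,2] ⇒ NO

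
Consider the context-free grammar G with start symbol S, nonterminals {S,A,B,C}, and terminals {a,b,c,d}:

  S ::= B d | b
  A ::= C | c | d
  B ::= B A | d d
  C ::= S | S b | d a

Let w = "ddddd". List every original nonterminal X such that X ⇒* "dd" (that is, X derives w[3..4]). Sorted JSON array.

CNF form of G:
  S -> B T0 | b
  A -> B T0 | S T1 | T0 T2 | b | c | d
  B -> B A | T0 T0
  C -> B T0 | S T1 | T0 T2 | b
  T0 -> d
  T1 -> b
  T2 -> a

CYK fill (cells [i..j] with 3 ≤ i ≤ j ≤ 4 only):
  T[3,3] 'd' = {A,T0}  orig:{A}
  T[4,4] 'd' = {A,T0}  orig:{A}
  T[3,4] 'dd' = {B}

Original NTs in T[3,4] deriving "dd": ["B"]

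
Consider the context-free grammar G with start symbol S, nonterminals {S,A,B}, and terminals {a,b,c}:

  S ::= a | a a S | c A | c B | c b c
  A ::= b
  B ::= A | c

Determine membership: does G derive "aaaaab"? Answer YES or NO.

CNF form of G:
  S -> T0 X3 | T1 A | T1 B | T1 X4 | a
  A -> b
  B -> b | c
  T0 -> a
  T1 -> c
  T2 -> b
  X3 -> T0 S
  X4 -> T2 T1

CYK fill:
  [0..0]={S,T0}  "a"  orig:{S}
  [1..1]={S,T0}  "a"  orig:{S}
  [2..2]={S,T0}  "a"  orig:{S}
  [3..3]={S,T0}  "a"  orig:{S}
  [4..4]={S,T0}  "a"  orig:{S}
  [5..5]={A,B,T2}  "b"  orig:{A,B}
  [0..1]={X3}  "aa"  orig:{}
  [1..2]={X3}  "aa"  orig:{}
  [2..3]={X3}  "aa"  orig:{}
  [3..4]={X3}  "aa"  orig:{}
  [4..5]=∅  "ab"
  [0..2]={S}  "aaa"
  [1..3]={S}  "aaa"
  [2..4]={S}  "aaa"
  [3..5]=∅  "aab"
  [0..3]={X3}  "aaaa"  orig:{}
  [1..4]={X3}  "aaaa"  orig:{}
  [2..5]=∅  "aaab"
  [0..4]={S}  "aaaaa"
  [1..5]=∅  "aaaab"
  [0..5]=∅  "aaaaab"

S ∉ T[0,5] ⇒ NO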